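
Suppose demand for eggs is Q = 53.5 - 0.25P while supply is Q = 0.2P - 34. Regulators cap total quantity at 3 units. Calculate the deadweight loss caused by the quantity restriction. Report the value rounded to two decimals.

Rewriting demand in inverse form: P = 214 - 4Q.
Rewriting supply in inverse form: P = 170 + 5Q.
Without the quota, 214 - 4Q = 170 + 5Q gives Q* = 4.8889.
At Q = 3 the demand price is 214 - 4(3) = 202 and the supply price is 170 + 5(3) = 185.
Deadweight loss is the triangle between the curves from 3 to 4.8889: (1/2)(202 - 185)(4.8889 - 3) = 16.0556.

16.06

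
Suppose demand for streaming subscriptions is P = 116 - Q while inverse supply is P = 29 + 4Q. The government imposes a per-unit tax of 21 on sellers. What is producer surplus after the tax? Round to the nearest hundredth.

Pre-tax equilibrium: 116 - Q = 29 + 4Q gives Q* = 17.4, P* = 98.6.
A tax on sellers shifts supply up by 21: 116 - Q = 29 + 4Q + 21, so Q_t = 13.2. Buyers pay P_b = 102.8; sellers receive P_s = P_b - 21 = 81.8.
Producer surplus is the triangle above supply below P_s: (1/2)(13.2)(81.8 - 29) = 348.48.

348.48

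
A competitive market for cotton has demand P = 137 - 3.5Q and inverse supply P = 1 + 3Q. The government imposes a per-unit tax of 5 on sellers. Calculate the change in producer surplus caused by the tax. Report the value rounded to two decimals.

Without the tax, 137 - 3.5Q = 1 + 3Q so Q* = 20.9231 and P* = 63.7692.
With the tax, sellers need 5 more per unit: 137 - 3.5Q = 1 + 3Q + 5, so Q_t = 20.1538. Buyers pay P_b = 66.4615; sellers receive P_s = P_b - 5 = 61.4615.
PS falls from (1/2)(20.9231)(62.7692) = 656.6627 to (1/2)(20.1538)(60.4615) = 609.2663, a change of -47.3964.

-47.40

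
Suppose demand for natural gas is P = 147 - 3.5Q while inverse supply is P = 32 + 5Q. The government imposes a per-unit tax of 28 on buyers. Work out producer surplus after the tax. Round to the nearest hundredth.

261.90

Pre-tax equilibrium: 147 - 3.5Q = 32 + 5Q gives Q* = 13.5294, P* = 99.6471.
With the tax, buyers' net willingness to pay falls by 28: (147 - 28) - 3.5Q = 32 + 5Q, so Q_t = 10.2353. Buyers pay P_b = 111.1765; sellers receive P_s = P_b - 28 = 83.1765.
Producer surplus is the triangle above supply below P_s: (1/2)(10.2353)(83.1765 - 32) = 261.9031.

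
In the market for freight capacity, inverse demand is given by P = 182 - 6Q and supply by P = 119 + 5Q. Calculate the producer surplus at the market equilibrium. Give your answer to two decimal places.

Set 182 - 6Q = 119 + 5Q, which gives 63 = 11Q, so Q* = 5.7273 and P* = 182 - 6(5.7273) = 147.6364.
The supply curve's price intercept is 119, so PS = (1/2)(Q*)(P* - 119) = (1/2)(5.7273)(28.6364) = 82.0041.

82.00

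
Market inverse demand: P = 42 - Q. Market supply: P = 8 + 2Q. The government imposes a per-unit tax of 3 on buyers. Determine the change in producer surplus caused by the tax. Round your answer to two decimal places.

Without the tax, 42 - Q = 8 + 2Q so Q* = 11.3333 and P* = 30.6667.
With the tax, buyers' net willingness to pay falls by 3: (42 - 3) - Q = 8 + 2Q, so Q_t = 10.3333. Buyers pay P_b = 31.6667; sellers receive P_s = P_b - 3 = 28.6667.
Producers lose the trapezoid between P_s and P* out to Q_t plus the triangle from Q_t to Q*: change in PS = 106.7778 - 128.4444 = -21.6667.

-21.67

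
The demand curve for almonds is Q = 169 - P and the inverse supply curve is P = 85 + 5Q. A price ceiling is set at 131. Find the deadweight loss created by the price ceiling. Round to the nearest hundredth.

69.12

Rewriting demand in inverse form: P = 169 - Q.
Without the control, 169 - Q = 85 + 5Q so Q* = 14 and P* = 155.
At the ceiling price 131, quantity supplied is (131 - 85)/5 = 9.2; supply is the short side, so Q = 9.2 trades at P = 131.
At Q = 9.2 the demand price is 159.8 and the supply price is 131. Deadweight loss is the triangle between the curves from 9.2 to 14: (1/2)(159.8 - 131)(14 - 9.2) = 69.12.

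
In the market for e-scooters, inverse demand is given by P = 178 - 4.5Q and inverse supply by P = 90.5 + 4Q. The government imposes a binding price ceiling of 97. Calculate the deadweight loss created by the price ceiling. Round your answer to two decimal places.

319.40

Free-market equilibrium: 178 - 4.5Q = 90.5 + 4Q gives Q* = 10.2941, P* = 131.6765.
At P = 97, sellers supply (97 - 90.5)/4 = 1.625 while buyers want more, so the quantity traded is 1.625 at price 97.
At Q = 1.625 the demand price is 170.6875 and the supply price is 97. Deadweight loss is the triangle between the curves from 1.625 to 10.2941: (1/2)(170.6875 - 97)(10.2941 - 1.625) = 319.4028.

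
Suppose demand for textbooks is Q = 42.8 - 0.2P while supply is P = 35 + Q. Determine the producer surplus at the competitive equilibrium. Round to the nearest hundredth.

Rewriting demand in inverse form: P = 214 - 5Q.
Equilibrium: 214 - 5Q = 35 + Q, so Q* = 29.8333 and P* = 64.8333.
The supply curve's price intercept is 35, so PS = (1/2)(Q*)(P* - 35) = (1/2)(29.8333)(29.8333) = 445.0139.

445.01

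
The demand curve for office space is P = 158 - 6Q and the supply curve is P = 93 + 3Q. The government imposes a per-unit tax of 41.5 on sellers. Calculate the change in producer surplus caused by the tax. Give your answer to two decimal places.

-68.01

Without the tax, 158 - 6Q = 93 + 3Q so Q* = 7.2222 and P* = 114.6667.
With the tax, sellers need 41.5 more per unit: 158 - 6Q = 93 + 3Q + 41.5, so Q_t = 2.6111. Buyers pay P_b = 142.3333; sellers receive P_s = P_b - 41.5 = 100.8333.
PS falls from (1/2)(7.2222)(21.6667) = 78.2407 to (1/2)(2.6111)(7.8333) = 10.2269, a change of -68.0139.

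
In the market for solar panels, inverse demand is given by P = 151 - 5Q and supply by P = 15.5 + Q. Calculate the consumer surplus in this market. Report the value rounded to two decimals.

1275.02

Set 151 - 5Q = 15.5 + Q, which gives 135.5 = 6Q, so Q* = 22.5833 and P* = 151 - 5(22.5833) = 38.0833.
The demand choke price is 151, so CS = (1/2)(Q*)(151 - P*) = (1/2)(22.5833)(112.9167) = 1275.0174.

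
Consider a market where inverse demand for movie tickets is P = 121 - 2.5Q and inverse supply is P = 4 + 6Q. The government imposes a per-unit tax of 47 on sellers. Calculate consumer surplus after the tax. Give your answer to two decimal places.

Pre-tax equilibrium: 121 - 2.5Q = 4 + 6Q gives Q* = 13.7647, P* = 86.5882.
A tax on sellers shifts supply up by 47: 121 - 2.5Q = 4 + 6Q + 47, so Q_t = 8.2353. Buyers pay P_b = 100.4118; sellers receive P_s = P_b - 47 = 53.4118.
Consumer surplus is the triangle under demand above P_b: (1/2)(8.2353)(121 - 100.4118) = 84.7751.

84.78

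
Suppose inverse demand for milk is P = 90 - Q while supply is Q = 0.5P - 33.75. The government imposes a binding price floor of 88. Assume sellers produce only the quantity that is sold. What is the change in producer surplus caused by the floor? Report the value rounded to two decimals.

Rewriting supply in inverse form: P = 67.5 + 2Q.
Without the control, 90 - Q = 67.5 + 2Q so Q* = 7.5 and P* = 82.5.
At the floor price 88, quantity demanded is (90 - 88)/1 = 2; demand is the short side, so Q = 2 trades at P = 88.
PS goes from (1/2)(7.5)(15) = 56.25 to 37 (computed as (88 - 67.5)(2) - (1/2)(2)(2)^2), a change of -19.25.

-19.25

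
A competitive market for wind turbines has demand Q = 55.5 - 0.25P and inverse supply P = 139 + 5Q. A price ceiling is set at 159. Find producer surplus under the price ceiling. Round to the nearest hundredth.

40.00

Rewriting demand in inverse form: P = 222 - 4Q.
Free-market equilibrium: 222 - 4Q = 139 + 5Q gives Q* = 9.2222, P* = 185.1111.
At P = 159, sellers supply (159 - 139)/5 = 4 while buyers want more, so the quantity traded is 4 at price 159.
PS is the triangle above supply below 159: (1/2)(4)(159 - 139) = 40.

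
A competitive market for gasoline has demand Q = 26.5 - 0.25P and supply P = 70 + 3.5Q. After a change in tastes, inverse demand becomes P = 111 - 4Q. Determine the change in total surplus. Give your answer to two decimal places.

25.67

Rewriting demand in inverse form: P = 106 - 4Q.
Initial equilibrium: Q_0 = 4.8, P_0 = 86.8; CS_0 = (1/2)(4.8)(19.2) = 46.08, PS_0 = (1/2)(4.8)(16.8) = 40.32.
New equilibrium: 111 - 4Q = 70 + 3.5Q gives Q_1 = 5.4667, P_1 = 89.1333; CS_1 = 59.7689, PS_1 = 52.2978.
Change in total surplus = (59.7689 + 52.2978) - (46.08 + 40.32) = 25.6667.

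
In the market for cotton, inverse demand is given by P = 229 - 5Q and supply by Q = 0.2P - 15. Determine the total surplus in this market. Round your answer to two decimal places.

1185.80

Rewriting supply in inverse form: P = 75 + 5Q.
Equilibrium: 229 - 5Q = 75 + 5Q, so Q* = 15.4 and P* = 152.
Total surplus is the full triangle between the curves from 0 to Q*: (1/2)(15.4)(229 - 75) = 1185.8.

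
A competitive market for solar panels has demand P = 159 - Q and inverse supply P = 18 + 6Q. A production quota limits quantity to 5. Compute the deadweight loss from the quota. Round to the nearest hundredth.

802.57

Unrestricted equilibrium: Q* = (159 - 18)/(1 + 6) = 20.1429.
At Q = 5 the demand price is 159 - (5) = 154 and the supply price is 18 + 6(5) = 48.
DWL = (1/2)(gap between curves at 5) x (Q* - 5) = (1/2)(106)(15.1429) = 802.5714.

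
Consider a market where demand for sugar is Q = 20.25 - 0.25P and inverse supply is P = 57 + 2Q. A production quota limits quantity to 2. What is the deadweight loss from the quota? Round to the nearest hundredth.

12.00

Rewriting demand in inverse form: P = 81 - 4Q.
Without the quota, 81 - 4Q = 57 + 2Q gives Q* = 4.
At Q = 2 the demand price is 81 - 4(2) = 73 and the supply price is 57 + 2(2) = 61.
DWL = (1/2)(gap between curves at 2) x (Q* - 2) = (1/2)(12)(2) = 12.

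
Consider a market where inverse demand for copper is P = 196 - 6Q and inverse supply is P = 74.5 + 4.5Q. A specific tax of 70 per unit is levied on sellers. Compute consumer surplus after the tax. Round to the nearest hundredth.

Pre-tax equilibrium: 196 - 6Q = 74.5 + 4.5Q gives Q* = 11.5714, P* = 126.5714.
With the tax, sellers need 70 more per unit: 196 - 6Q = 74.5 + 4.5Q + 70, so Q_t = 4.9048. Buyers pay P_b = 166.5714; sellers receive P_s = P_b - 70 = 96.5714.
CS = (1/2)(Q_t)(196 - P_b) = (1/2)(4.9048)(29.4286) = 72.1701.

72.17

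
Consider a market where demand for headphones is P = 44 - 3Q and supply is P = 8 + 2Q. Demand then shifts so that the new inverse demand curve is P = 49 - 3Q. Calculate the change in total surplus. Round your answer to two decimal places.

Initial equilibrium: Q_0 = 7.2, P_0 = 22.4; CS_0 = (1/2)(7.2)(21.6) = 77.76, PS_0 = (1/2)(7.2)(14.4) = 51.84.
New equilibrium: 49 - 3Q = 8 + 2Q gives Q_1 = 8.2, P_1 = 24.4; CS_1 = 100.86, PS_1 = 67.24.
Change in total surplus = (100.86 + 67.24) - (77.76 + 51.84) = 38.5.

38.50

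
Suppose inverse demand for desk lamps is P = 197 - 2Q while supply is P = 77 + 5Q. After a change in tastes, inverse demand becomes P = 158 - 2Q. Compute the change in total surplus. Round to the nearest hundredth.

-559.93

Initial equilibrium: Q_0 = 17.1429, P_0 = 162.7143; CS_0 = (1/2)(17.1429)(34.2857) = 293.8776, PS_0 = (1/2)(17.1429)(85.7143) = 734.6939.
New equilibrium: 158 - 2Q = 77 + 5Q gives Q_1 = 11.5714, P_1 = 134.8571; CS_1 = 133.898, PS_1 = 334.7449.
Change in total surplus = (133.898 + 334.7449) - (293.8776 + 734.6939) = -559.9286.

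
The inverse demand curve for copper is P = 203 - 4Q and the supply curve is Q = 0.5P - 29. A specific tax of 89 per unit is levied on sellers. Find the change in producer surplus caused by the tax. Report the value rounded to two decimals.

Rewriting supply in inverse form: P = 58 + 2Q.
Without the tax, 203 - 4Q = 58 + 2Q so Q* = 24.1667 and P* = 106.3333.
With the tax, sellers need 89 more per unit: 203 - 4Q = 58 + 2Q + 89, so Q_t = 9.3333. Buyers pay P_b = 165.6667; sellers receive P_s = P_b - 89 = 76.6667.
PS falls from (1/2)(24.1667)(48.3333) = 584.0278 to (1/2)(9.3333)(18.6667) = 87.1111, a change of -496.9167.

-496.92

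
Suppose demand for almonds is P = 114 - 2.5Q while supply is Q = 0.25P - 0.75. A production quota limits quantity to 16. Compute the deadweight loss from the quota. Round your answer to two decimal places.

3.77

Rewriting supply in inverse form: P = 3 + 4Q.
Without the quota, 114 - 2.5Q = 3 + 4Q gives Q* = 17.0769.
At Q = 16 the demand price is 114 - 2.5(16) = 74 and the supply price is 3 + 4(16) = 67.
DWL = (1/2)(gap between curves at 16) x (Q* - 16) = (1/2)(7)(1.0769) = 3.7692.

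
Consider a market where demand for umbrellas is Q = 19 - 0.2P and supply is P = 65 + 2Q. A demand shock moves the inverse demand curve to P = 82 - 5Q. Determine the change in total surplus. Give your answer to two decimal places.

-43.64

Rewriting demand in inverse form: P = 95 - 5Q.
Initial equilibrium: Q_0 = 4.2857, P_0 = 73.5714; CS_0 = (1/2)(4.2857)(21.4286) = 45.9184, PS_0 = (1/2)(4.2857)(8.5714) = 18.3673.
New equilibrium: 82 - 5Q = 65 + 2Q gives Q_1 = 2.4286, P_1 = 69.8571; CS_1 = 14.7449, PS_1 = 5.898.
Change in total surplus = (14.7449 + 5.898) - (45.9184 + 18.3673) = -43.6429.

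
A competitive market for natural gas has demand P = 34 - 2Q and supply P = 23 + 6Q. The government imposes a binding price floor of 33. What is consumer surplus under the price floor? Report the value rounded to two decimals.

Free-market equilibrium: 34 - 2Q = 23 + 6Q gives Q* = 1.375, P* = 31.25.
At P = 33, buyers demand (34 - 33)/2 = 0.5 while sellers would supply more, so the quantity traded is 0.5 at price 33.
CS is the triangle under demand above 33: (1/2)(0.5)(34 - 33) = 0.25.

0.25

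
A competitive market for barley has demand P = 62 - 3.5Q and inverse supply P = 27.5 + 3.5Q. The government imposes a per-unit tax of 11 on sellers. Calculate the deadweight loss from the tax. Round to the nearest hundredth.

Without the tax, 62 - 3.5Q = 27.5 + 3.5Q so Q* = 4.9286 and P* = 44.75.
With the tax, sellers need 11 more per unit: 62 - 3.5Q = 27.5 + 3.5Q + 11, so Q_t = 3.3571. Buyers pay P_b = 50.25; sellers receive P_s = P_b - 11 = 39.25.
The welfare triangle lost has base Q* - Q_t = 1.5714 and height t = 11, so DWL = (1/2)(1.5714)(11) = 8.6429.

8.64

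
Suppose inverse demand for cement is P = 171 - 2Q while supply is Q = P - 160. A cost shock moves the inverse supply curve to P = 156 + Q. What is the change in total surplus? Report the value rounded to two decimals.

Rewriting supply in inverse form: P = 160 + Q.
Initial equilibrium: Q_0 = 3.6667, P_0 = 163.6667; CS_0 = (1/2)(3.6667)(7.3333) = 13.4444, PS_0 = (1/2)(3.6667)(3.6667) = 6.7222.
New equilibrium: 171 - 2Q = 156 + Q gives Q_1 = 5, P_1 = 161; CS_1 = 25, PS_1 = 12.5.
Change in total surplus = (25 + 12.5) - (13.4444 + 6.7222) = 17.3333.

17.33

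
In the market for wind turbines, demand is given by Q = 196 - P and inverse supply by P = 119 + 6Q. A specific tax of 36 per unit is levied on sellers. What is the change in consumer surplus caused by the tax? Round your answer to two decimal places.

Rewriting demand in inverse form: P = 196 - Q.
Without the tax, 196 - Q = 119 + 6Q so Q* = 11 and P* = 185.
With the tax, sellers need 36 more per unit: 196 - Q = 119 + 6Q + 36, so Q_t = 5.8571. Buyers pay P_b = 190.1429; sellers receive P_s = P_b - 36 = 154.1429.
Consumers lose the trapezoid between P* and P_b out to Q_t plus the triangle from Q_t to Q*: change in CS = 17.1531 - 60.5 = -43.3469.

-43.35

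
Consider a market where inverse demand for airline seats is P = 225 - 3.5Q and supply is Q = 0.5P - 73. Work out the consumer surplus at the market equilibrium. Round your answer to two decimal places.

361.05

Rewriting supply in inverse form: P = 146 + 2Q.
Set 225 - 3.5Q = 146 + 2Q, which gives 79 = 5.5Q, so Q* = 14.3636 and P* = 225 - 3.5(14.3636) = 174.7273.
Consumer surplus is the triangle under demand above P*: (1/2)(14.3636)(225 - 174.7273) = (1/2)(14.3636)(50.2727) = 361.0496.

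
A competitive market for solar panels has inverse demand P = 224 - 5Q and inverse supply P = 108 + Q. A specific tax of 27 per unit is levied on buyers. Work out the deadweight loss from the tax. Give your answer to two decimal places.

Without the tax, 224 - 5Q = 108 + Q so Q* = 19.3333 and P* = 127.3333.
A tax on buyers shifts demand down by 27: (224 - 27) - 5Q = 108 + Q, so Q_t = 14.8333. Buyers pay P_b = 149.8333; sellers receive P_s = P_b - 27 = 122.8333.
The welfare triangle lost has base Q* - Q_t = 4.5 and height t = 27, so DWL = (1/2)(4.5)(27) = 60.75.

60.75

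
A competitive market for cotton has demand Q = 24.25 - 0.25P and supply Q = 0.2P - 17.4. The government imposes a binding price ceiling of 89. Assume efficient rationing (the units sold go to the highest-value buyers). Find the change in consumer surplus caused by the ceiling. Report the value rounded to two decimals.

Rewriting demand in inverse form: P = 97 - 4Q.
Rewriting supply in inverse form: P = 87 + 5Q.
Without the control, 97 - 4Q = 87 + 5Q so Q* = 1.1111 and P* = 92.5556.
At P = 89, sellers supply (89 - 87)/5 = 0.4 while buyers want more, so the quantity traded is 0.4 at price 89.
CS goes from (1/2)(1.1111)(4.4444) = 2.4691 to 2.88 (computed as (97 - 89)(0.4) - (1/2)(4)(0.4)^2), a change of 0.4109.

0.41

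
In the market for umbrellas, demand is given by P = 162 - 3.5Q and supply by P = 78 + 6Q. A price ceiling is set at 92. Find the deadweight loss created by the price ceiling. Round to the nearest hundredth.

201.23

Free-market equilibrium: 162 - 3.5Q = 78 + 6Q gives Q* = 8.8421, P* = 131.0526.
At the ceiling price 92, quantity supplied is (92 - 78)/6 = 2.3333; supply is the short side, so Q = 2.3333 trades at P = 92.
The lost-trades triangle has base Q* - 2.3333 = 6.5088 and height equal to the gap between the curves at Q = 2.3333, which is 153.8333 - 92 = 61.8333. DWL = (1/2)(6.5088)(61.8333) = 201.2295.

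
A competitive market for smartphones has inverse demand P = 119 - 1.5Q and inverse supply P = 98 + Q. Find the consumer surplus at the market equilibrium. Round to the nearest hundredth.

52.92

Equilibrium: 119 - 1.5Q = 98 + Q, so Q* = 8.4 and P* = 106.4.
Consumer surplus is the triangle under demand above P*: (1/2)(8.4)(119 - 106.4) = (1/2)(8.4)(12.6) = 52.92.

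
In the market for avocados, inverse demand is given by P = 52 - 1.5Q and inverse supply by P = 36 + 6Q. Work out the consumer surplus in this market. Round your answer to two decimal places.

Setting demand equal to supply, 16 = 7.5Q, so Q* = 2.1333 and P* = 48.8.
CS is the area between the demand curve and P* from 0 to Q*: (1/2)(2.1333)(3.2) = 3.4133.

3.41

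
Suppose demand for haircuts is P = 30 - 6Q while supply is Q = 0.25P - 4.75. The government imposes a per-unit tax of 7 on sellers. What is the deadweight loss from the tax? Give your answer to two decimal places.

2.45

Rewriting supply in inverse form: P = 19 + 4Q.
Pre-tax equilibrium: 30 - 6Q = 19 + 4Q gives Q* = 1.1, P* = 23.4.
With the tax, sellers need 7 more per unit: 30 - 6Q = 19 + 4Q + 7, so Q_t = 0.4. Buyers pay P_b = 27.6; sellers receive P_s = P_b - 7 = 20.6.
Deadweight loss is the triangle between the curves from Q_t to Q*: (1/2)(1.1 - 0.4)(7) = 2.45.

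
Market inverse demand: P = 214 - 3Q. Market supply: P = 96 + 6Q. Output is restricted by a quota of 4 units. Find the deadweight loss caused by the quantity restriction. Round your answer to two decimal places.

373.56

Without the quota, 214 - 3Q = 96 + 6Q gives Q* = 13.1111.
At Q = 4 the demand price is 214 - 3(4) = 202 and the supply price is 96 + 6(4) = 120.
Deadweight loss is the triangle between the curves from 4 to 13.1111: (1/2)(202 - 120)(13.1111 - 4) = 373.5556.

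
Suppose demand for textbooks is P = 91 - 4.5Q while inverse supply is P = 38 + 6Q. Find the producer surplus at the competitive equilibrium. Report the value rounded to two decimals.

76.44

Equilibrium: 91 - 4.5Q = 38 + 6Q, so Q* = 5.0476 and P* = 68.2857.
Producer surplus is the triangle above supply below P*: (1/2)(5.0476)(68.2857 - 38) = (1/2)(5.0476)(30.2857) = 76.4354.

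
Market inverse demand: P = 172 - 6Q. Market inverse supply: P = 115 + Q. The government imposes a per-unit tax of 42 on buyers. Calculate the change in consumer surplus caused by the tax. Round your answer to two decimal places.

-185.14

Pre-tax equilibrium: 172 - 6Q = 115 + Q gives Q* = 8.1429, P* = 123.1429.
With the tax, buyers' net willingness to pay falls by 42: (172 - 42) - 6Q = 115 + Q, so Q_t = 2.1429. Buyers pay P_b = 159.1429; sellers receive P_s = P_b - 42 = 117.1429.
Consumers lose the trapezoid between P* and P_b out to Q_t plus the triangle from Q_t to Q*: change in CS = 13.7755 - 198.9184 = -185.1429.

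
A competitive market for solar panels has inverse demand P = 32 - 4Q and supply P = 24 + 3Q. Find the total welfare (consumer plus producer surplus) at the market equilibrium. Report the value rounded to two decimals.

4.57

Setting demand equal to supply, 8 = 7Q, so Q* = 1.1429 and P* = 27.4286.
CS = (1/2)(1.1429)(4.5714) = 2.6122 and PS = (1/2)(1.1429)(3.4286) = 1.9592, so total surplus = 4.5714.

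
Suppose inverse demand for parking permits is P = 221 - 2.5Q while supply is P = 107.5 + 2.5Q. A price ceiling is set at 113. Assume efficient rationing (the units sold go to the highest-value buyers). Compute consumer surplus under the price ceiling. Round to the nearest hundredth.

Free-market equilibrium: 221 - 2.5Q = 107.5 + 2.5Q gives Q* = 22.7, P* = 164.25.
At the ceiling price 113, quantity supplied is (113 - 107.5)/2.5 = 2.2; supply is the short side, so Q = 2.2 trades at P = 113.
The demand price at Q = 2.2 is 215.5. CS is the trapezoid between demand and 113 over [0, 2.2]: (1/2)[(221 - 113) + (215.5 - 113)](2.2) = 231.55.

231.55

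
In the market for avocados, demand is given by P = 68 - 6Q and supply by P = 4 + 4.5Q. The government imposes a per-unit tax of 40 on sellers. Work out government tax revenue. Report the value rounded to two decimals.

91.43

Without the tax, 68 - 6Q = 4 + 4.5Q so Q* = 6.0952 and P* = 31.4286.
With the tax, sellers need 40 more per unit: 68 - 6Q = 4 + 4.5Q + 40, so Q_t = 2.2857. Buyers pay P_b = 54.2857; sellers receive P_s = P_b - 40 = 14.2857.
Revenue is the tax times quantity traded: 40 x 2.2857 = 91.4286.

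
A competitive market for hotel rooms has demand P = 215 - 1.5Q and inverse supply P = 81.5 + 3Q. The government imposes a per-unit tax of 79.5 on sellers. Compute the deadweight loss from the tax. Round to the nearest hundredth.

Without the tax, 215 - 1.5Q = 81.5 + 3Q so Q* = 29.6667 and P* = 170.5.
With the tax, sellers need 79.5 more per unit: 215 - 1.5Q = 81.5 + 3Q + 79.5, so Q_t = 12. Buyers pay P_b = 197; sellers receive P_s = P_b - 79.5 = 117.5.
Deadweight loss is the triangle between the curves from Q_t to Q*: (1/2)(29.6667 - 12)(79.5) = 702.25.

702.25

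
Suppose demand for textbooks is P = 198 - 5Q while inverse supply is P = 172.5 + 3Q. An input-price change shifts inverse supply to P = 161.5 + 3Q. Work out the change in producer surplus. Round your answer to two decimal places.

Initial equilibrium: Q_0 = 3.1875, P_0 = 182.0625; CS_0 = (1/2)(3.1875)(15.9375) = 25.4004, PS_0 = (1/2)(3.1875)(9.5625) = 15.2402.
New equilibrium: 198 - 5Q = 161.5 + 3Q gives Q_1 = 4.5625, P_1 = 175.1875; CS_1 = 52.041, PS_1 = 31.2246.
Change in producer surplus = 31.2246 - 15.2402 = 15.9844.

15.98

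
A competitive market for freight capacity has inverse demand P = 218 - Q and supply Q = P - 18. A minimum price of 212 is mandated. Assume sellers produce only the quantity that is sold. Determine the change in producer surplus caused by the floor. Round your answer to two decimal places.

-3854.00

Rewriting supply in inverse form: P = 18 + Q.
Without the control, 218 - Q = 18 + Q so Q* = 100 and P* = 118.
At P = 212, buyers demand (218 - 212)/1 = 6 while sellers would supply more, so the quantity traded is 6 at price 212.
PS goes from (1/2)(100)(100) = 5000 to 1146 (computed as (212 - 18)(6) - (1/2)(1)(6)^2), a change of -3854.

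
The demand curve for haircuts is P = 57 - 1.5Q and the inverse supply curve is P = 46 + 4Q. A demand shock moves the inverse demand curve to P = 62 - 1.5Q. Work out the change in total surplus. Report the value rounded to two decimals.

Initial equilibrium: Q_0 = 2, P_0 = 54; CS_0 = (1/2)(2)(3) = 3, PS_0 = (1/2)(2)(8) = 8.
New equilibrium: 62 - 1.5Q = 46 + 4Q gives Q_1 = 2.9091, P_1 = 57.6364; CS_1 = 6.3471, PS_1 = 16.9256.
Change in total surplus = (6.3471 + 16.9256) - (3 + 8) = 12.2727.

12.27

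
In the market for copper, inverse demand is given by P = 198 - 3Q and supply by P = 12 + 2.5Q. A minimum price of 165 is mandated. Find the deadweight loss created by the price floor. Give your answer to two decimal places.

1431.84

Without the control, 198 - 3Q = 12 + 2.5Q so Q* = 33.8182 and P* = 96.5455.
At P = 165, buyers demand (198 - 165)/3 = 11 while sellers would supply more, so the quantity traded is 11 at price 165.
The lost-trades triangle has base Q* - 11 = 22.8182 and height equal to the gap between the curves at Q = 11, which is 165 - 39.5 = 125.5. DWL = (1/2)(22.8182)(125.5) = 1431.8409.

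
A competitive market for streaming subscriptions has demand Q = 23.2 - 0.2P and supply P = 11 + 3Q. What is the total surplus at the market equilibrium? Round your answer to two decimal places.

689.06

Rewriting demand in inverse form: P = 116 - 5Q.
Setting demand equal to supply, 105 = 8Q, so Q* = 13.125 and P* = 50.375.
Total surplus is the full triangle between the curves from 0 to Q*: (1/2)(13.125)(116 - 11) = 689.0625.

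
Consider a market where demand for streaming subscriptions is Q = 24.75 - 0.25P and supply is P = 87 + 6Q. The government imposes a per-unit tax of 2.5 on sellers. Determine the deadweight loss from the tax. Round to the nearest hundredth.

0.31

Rewriting demand in inverse form: P = 99 - 4Q.
Pre-tax equilibrium: 99 - 4Q = 87 + 6Q gives Q* = 1.2, P* = 94.2.
A tax on sellers shifts supply up by 2.5: 99 - 4Q = 87 + 6Q + 2.5, so Q_t = 0.95. Buyers pay P_b = 95.2; sellers receive P_s = P_b - 2.5 = 92.7.
The welfare triangle lost has base Q* - Q_t = 0.25 and height t = 2.5, so DWL = (1/2)(0.25)(2.5) = 0.3125.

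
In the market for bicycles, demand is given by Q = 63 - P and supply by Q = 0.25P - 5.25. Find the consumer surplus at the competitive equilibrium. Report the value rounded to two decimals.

35.28

Rewriting demand in inverse form: P = 63 - Q.
Rewriting supply in inverse form: P = 21 + 4Q.
Equilibrium: 63 - Q = 21 + 4Q, so Q* = 8.4 and P* = 54.6.
The demand choke price is 63, so CS = (1/2)(Q*)(63 - P*) = (1/2)(8.4)(8.4) = 35.28.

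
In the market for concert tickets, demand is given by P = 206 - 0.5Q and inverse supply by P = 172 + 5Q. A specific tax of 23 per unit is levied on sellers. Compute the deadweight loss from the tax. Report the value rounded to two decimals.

48.09

Without the tax, 206 - 0.5Q = 172 + 5Q so Q* = 6.1818 and P* = 202.9091.
With the tax, sellers need 23 more per unit: 206 - 0.5Q = 172 + 5Q + 23, so Q_t = 2. Buyers pay P_b = 205; sellers receive P_s = P_b - 23 = 182.
Deadweight loss is the triangle between the curves from Q_t to Q*: (1/2)(6.1818 - 2)(23) = 48.0909.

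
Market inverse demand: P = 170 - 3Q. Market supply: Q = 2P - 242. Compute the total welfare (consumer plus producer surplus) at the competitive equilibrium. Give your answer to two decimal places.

343.00

Rewriting supply in inverse form: P = 121 + 0.5Q.
Setting demand equal to supply, 49 = 3.5Q, so Q* = 14 and P* = 128.
CS = (1/2)(14)(42) = 294 and PS = (1/2)(14)(7) = 49, so total surplus = 343.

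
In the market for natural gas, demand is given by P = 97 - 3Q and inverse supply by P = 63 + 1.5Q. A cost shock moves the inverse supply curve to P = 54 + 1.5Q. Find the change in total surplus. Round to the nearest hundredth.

77.00

Initial equilibrium: Q_0 = 7.5556, P_0 = 74.3333; CS_0 = (1/2)(7.5556)(22.6667) = 85.6296, PS_0 = (1/2)(7.5556)(11.3333) = 42.8148.
New equilibrium: 97 - 3Q = 54 + 1.5Q gives Q_1 = 9.5556, P_1 = 68.3333; CS_1 = 136.963, PS_1 = 68.4815.
Change in total surplus = (136.963 + 68.4815) - (85.6296 + 42.8148) = 77.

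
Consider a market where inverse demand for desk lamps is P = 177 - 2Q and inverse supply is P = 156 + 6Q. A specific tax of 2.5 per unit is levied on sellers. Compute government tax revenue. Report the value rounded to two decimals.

5.78

Pre-tax equilibrium: 177 - 2Q = 156 + 6Q gives Q* = 2.625, P* = 171.75.
A tax on sellers shifts supply up by 2.5: 177 - 2Q = 156 + 6Q + 2.5, so Q_t = 2.3125. Buyers pay P_b = 172.375; sellers receive P_s = P_b - 2.5 = 169.875.
Revenue is the tax times quantity traded: 2.5 x 2.3125 = 5.7812.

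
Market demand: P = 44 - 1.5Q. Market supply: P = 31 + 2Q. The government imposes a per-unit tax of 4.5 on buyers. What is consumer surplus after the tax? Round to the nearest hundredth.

4.42

Pre-tax equilibrium: 44 - 1.5Q = 31 + 2Q gives Q* = 3.7143, P* = 38.4286.
With the tax, buyers' net willingness to pay falls by 4.5: (44 - 4.5) - 1.5Q = 31 + 2Q, so Q_t = 2.4286. Buyers pay P_b = 40.3571; sellers receive P_s = P_b - 4.5 = 35.8571.
Consumer surplus is the triangle under demand above P_b: (1/2)(2.4286)(44 - 40.3571) = 4.4235.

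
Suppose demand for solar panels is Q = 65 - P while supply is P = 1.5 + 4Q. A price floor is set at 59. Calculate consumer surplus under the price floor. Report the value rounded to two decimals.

18.00

Rewriting demand in inverse form: P = 65 - Q.
Free-market equilibrium: 65 - Q = 1.5 + 4Q gives Q* = 12.7, P* = 52.3.
At the floor price 59, quantity demanded is (65 - 59)/1 = 6; demand is the short side, so Q = 6 trades at P = 59.
CS is the triangle under demand above 59: (1/2)(6)(65 - 59) = 18.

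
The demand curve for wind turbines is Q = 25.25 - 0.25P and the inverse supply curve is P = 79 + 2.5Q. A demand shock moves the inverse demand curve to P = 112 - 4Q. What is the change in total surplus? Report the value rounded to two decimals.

Rewriting demand in inverse form: P = 101 - 4Q.
Initial equilibrium: Q_0 = 3.3846, P_0 = 87.4615; CS_0 = (1/2)(3.3846)(13.5385) = 22.9112, PS_0 = (1/2)(3.3846)(8.4615) = 14.3195.
New equilibrium: 112 - 4Q = 79 + 2.5Q gives Q_1 = 5.0769, P_1 = 91.6923; CS_1 = 51.5503, PS_1 = 32.2189.
Change in total surplus = (51.5503 + 32.2189) - (22.9112 + 14.3195) = 46.5385.

46.54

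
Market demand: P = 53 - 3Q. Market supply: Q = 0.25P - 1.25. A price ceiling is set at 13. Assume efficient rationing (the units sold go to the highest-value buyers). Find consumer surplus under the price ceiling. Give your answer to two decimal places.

74.00

Rewriting supply in inverse form: P = 5 + 4Q.
Free-market equilibrium: 53 - 3Q = 5 + 4Q gives Q* = 6.8571, P* = 32.4286.
At P = 13, sellers supply (13 - 5)/4 = 2 while buyers want more, so the quantity traded is 2 at price 13.
The demand price at Q = 2 is 47. CS is the trapezoid between demand and 13 over [0, 2]: (1/2)[(53 - 13) + (47 - 13)](2) = 74.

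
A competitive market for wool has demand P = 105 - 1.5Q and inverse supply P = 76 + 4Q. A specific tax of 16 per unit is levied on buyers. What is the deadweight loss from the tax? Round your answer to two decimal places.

Without the tax, 105 - 1.5Q = 76 + 4Q so Q* = 5.2727 and P* = 97.0909.
With the tax, buyers' net willingness to pay falls by 16: (105 - 16) - 1.5Q = 76 + 4Q, so Q_t = 2.3636. Buyers pay P_b = 101.4545; sellers receive P_s = P_b - 16 = 85.4545.
The welfare triangle lost has base Q* - Q_t = 2.9091 and height t = 16, so DWL = (1/2)(2.9091)(16) = 23.2727.

23.27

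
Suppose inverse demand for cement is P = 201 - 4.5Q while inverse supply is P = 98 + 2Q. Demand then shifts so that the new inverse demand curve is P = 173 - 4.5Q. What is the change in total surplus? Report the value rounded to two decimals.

Initial equilibrium: Q_0 = 15.8462, P_0 = 129.6923; CS_0 = (1/2)(15.8462)(71.3077) = 564.9763, PS_0 = (1/2)(15.8462)(31.6923) = 251.1006.
New equilibrium: 173 - 4.5Q = 98 + 2Q gives Q_1 = 11.5385, P_1 = 121.0769; CS_1 = 299.5562, PS_1 = 133.1361.
Change in total surplus = (299.5562 + 133.1361) - (564.9763 + 251.1006) = -383.3846.

-383.38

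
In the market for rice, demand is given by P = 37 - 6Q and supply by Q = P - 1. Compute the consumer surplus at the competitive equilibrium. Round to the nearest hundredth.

79.35

Rewriting supply in inverse form: P = 1 + Q.
Setting demand equal to supply, 36 = 7Q, so Q* = 5.1429 and P* = 6.1429.
CS is the area between the demand curve and P* from 0 to Q*: (1/2)(5.1429)(30.8571) = 79.3469.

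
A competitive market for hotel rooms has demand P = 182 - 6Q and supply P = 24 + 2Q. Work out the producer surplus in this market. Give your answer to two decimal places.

Setting demand equal to supply, 158 = 8Q, so Q* = 19.75 and P* = 63.5.
Producer surplus is the triangle above supply below P*: (1/2)(19.75)(63.5 - 24) = (1/2)(19.75)(39.5) = 390.0625.

390.06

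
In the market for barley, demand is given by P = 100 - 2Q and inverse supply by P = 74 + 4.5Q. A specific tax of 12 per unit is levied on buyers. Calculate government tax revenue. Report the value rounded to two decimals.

25.85

Without the tax, 100 - 2Q = 74 + 4.5Q so Q* = 4 and P* = 92.
A tax on buyers shifts demand down by 12: (100 - 12) - 2Q = 74 + 4.5Q, so Q_t = 2.1538. Buyers pay P_b = 95.6923; sellers receive P_s = P_b - 12 = 83.6923.
Tax revenue = t x Q_t = 12 x 2.1538 = 25.8462.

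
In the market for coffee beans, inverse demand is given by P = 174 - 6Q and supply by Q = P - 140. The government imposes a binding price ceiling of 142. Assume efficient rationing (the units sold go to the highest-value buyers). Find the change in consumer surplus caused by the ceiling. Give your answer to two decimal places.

Rewriting supply in inverse form: P = 140 + Q.
Without the control, 174 - 6Q = 140 + Q so Q* = 4.8571 and P* = 144.8571.
At P = 142, sellers supply (142 - 140)/1 = 2 while buyers want more, so the quantity traded is 2 at price 142.
CS goes from (1/2)(4.8571)(29.1429) = 70.7755 to 52 (computed as (174 - 142)(2) - (1/2)(6)(2)^2), a change of -18.7755.

-18.78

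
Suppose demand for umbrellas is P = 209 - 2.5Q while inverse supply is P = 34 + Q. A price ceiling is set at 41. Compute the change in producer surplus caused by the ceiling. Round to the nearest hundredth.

-1225.50

Without the control, 209 - 2.5Q = 34 + Q so Q* = 50 and P* = 84.
At the ceiling price 41, quantity supplied is (41 - 34)/1 = 7; supply is the short side, so Q = 7 trades at P = 41.
PS goes from (1/2)(50)(50) = 1250 to 24.5 (computed as (41 - 34)(7) - (1/2)(1)(7)^2), a change of -1225.5.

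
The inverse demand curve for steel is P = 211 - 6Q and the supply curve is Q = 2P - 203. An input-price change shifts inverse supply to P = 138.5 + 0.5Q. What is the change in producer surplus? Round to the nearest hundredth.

Rewriting supply in inverse form: P = 101.5 + 0.5Q.
Initial equilibrium: Q_0 = 16.8462, P_0 = 109.9231; CS_0 = (1/2)(16.8462)(101.0769) = 851.3787, PS_0 = (1/2)(16.8462)(8.4231) = 70.9482.
New equilibrium: 211 - 6Q = 138.5 + 0.5Q gives Q_1 = 11.1538, P_1 = 144.0769; CS_1 = 373.2249, PS_1 = 31.1021.
Change in producer surplus = 31.1021 - 70.9482 = -39.8462.

-39.85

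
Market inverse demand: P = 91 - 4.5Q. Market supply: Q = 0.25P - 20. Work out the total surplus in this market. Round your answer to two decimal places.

7.12

Rewriting supply in inverse form: P = 80 + 4Q.
Setting demand equal to supply, 11 = 8.5Q, so Q* = 1.2941 and P* = 85.1765.
Total surplus is the full triangle between the curves from 0 to Q*: (1/2)(1.2941)(91 - 80) = 7.1176.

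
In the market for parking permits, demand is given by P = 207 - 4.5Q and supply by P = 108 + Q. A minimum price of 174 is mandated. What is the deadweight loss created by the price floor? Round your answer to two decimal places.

Without the control, 207 - 4.5Q = 108 + Q so Q* = 18 and P* = 126.
At P = 174, buyers demand (207 - 174)/4.5 = 7.3333 while sellers would supply more, so the quantity traded is 7.3333 at price 174.
The lost-trades triangle has base Q* - 7.3333 = 10.6667 and height equal to the gap between the curves at Q = 7.3333, which is 174 - 115.3333 = 58.6667. DWL = (1/2)(10.6667)(58.6667) = 312.8889.

312.89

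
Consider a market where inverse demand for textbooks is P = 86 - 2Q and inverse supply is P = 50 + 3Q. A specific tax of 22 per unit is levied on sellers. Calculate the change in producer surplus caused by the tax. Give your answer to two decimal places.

Without the tax, 86 - 2Q = 50 + 3Q so Q* = 7.2 and P* = 71.6.
With the tax, sellers need 22 more per unit: 86 - 2Q = 50 + 3Q + 22, so Q_t = 2.8. Buyers pay P_b = 80.4; sellers receive P_s = P_b - 22 = 58.4.
PS falls from (1/2)(7.2)(21.6) = 77.76 to (1/2)(2.8)(8.4) = 11.76, a change of -66.

-66.00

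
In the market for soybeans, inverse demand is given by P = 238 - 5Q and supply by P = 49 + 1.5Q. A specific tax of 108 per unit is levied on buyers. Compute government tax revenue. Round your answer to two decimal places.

Without the tax, 238 - 5Q = 49 + 1.5Q so Q* = 29.0769 and P* = 92.6154.
A tax on buyers shifts demand down by 108: (238 - 108) - 5Q = 49 + 1.5Q, so Q_t = 12.4615. Buyers pay P_b = 175.6923; sellers receive P_s = P_b - 108 = 67.6923.
Revenue is the tax times quantity traded: 108 x 12.4615 = 1345.8462.

1345.85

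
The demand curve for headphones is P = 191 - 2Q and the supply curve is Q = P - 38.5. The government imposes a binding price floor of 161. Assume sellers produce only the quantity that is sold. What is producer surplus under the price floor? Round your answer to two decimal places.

Rewriting supply in inverse form: P = 38.5 + Q.
Without the control, 191 - 2Q = 38.5 + Q so Q* = 50.8333 and P* = 89.3333.
At P = 161, buyers demand (191 - 161)/2 = 15 while sellers would supply more, so the quantity traded is 15 at price 161.
The supply price at Q = 15 is 53.5. PS is the trapezoid between 161 and supply over [0, 15]: (1/2)[(161 - 38.5) + (161 - 53.5)](15) = 1725.

1725.00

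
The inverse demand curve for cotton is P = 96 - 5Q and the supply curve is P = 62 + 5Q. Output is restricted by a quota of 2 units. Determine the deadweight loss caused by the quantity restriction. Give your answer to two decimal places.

Without the quota, 96 - 5Q = 62 + 5Q gives Q* = 3.4.
At Q = 2 the demand price is 96 - 5(2) = 86 and the supply price is 62 + 5(2) = 72.
Deadweight loss is the triangle between the curves from 2 to 3.4: (1/2)(86 - 72)(3.4 - 2) = 9.8.

9.80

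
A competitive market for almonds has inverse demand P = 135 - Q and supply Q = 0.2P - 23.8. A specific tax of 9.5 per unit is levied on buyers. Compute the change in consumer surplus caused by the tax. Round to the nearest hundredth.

-2.97

Rewriting supply in inverse form: P = 119 + 5Q.
Without the tax, 135 - Q = 119 + 5Q so Q* = 2.6667 and P* = 132.3333.
A tax on buyers shifts demand down by 9.5: (135 - 9.5) - Q = 119 + 5Q, so Q_t = 1.0833. Buyers pay P_b = 133.9167; sellers receive P_s = P_b - 9.5 = 124.4167.
CS falls from (1/2)(2.6667)(2.6667) = 3.5556 to (1/2)(1.0833)(1.0833) = 0.5868, a change of -2.9688.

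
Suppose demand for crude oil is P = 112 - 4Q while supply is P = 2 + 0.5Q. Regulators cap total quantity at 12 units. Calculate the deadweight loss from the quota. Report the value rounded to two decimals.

Without the quota, 112 - 4Q = 2 + 0.5Q gives Q* = 24.4444.
At Q = 12 the demand price is 112 - 4(12) = 64 and the supply price is 2 + 0.5(12) = 8.
Deadweight loss is the triangle between the curves from 12 to 24.4444: (1/2)(64 - 8)(24.4444 - 12) = 348.4444.

348.44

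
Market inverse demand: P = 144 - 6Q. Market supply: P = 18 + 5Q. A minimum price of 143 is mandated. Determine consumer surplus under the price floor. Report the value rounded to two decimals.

0.08

Without the control, 144 - 6Q = 18 + 5Q so Q* = 11.4545 and P* = 75.2727.
At P = 143, buyers demand (144 - 143)/6 = 0.1667 while sellers would supply more, so the quantity traded is 0.1667 at price 143.
CS is the triangle under demand above 143: (1/2)(0.1667)(144 - 143) = 0.0833.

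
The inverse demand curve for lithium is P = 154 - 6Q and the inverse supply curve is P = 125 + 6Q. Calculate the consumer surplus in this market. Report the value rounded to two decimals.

Set 154 - 6Q = 125 + 6Q, which gives 29 = 12Q, so Q* = 2.4167 and P* = 154 - 6(2.4167) = 139.5.
CS is the area between the demand curve and P* from 0 to Q*: (1/2)(2.4167)(14.5) = 17.5208.

17.52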